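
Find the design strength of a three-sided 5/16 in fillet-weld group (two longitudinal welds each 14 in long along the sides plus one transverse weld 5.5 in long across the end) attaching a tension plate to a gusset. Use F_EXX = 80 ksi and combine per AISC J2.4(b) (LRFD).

t_e = 0.707 × 0.3125 = 0.2209 in.
R_nwl = 0.6 × 80 × 0.2209 × 28 = 296.9 kip (longitudinal, 2 welds).
R_nwt = 0.6 × 80 × 0.2209 × 5.5 = 58.33 kip (transverse, base value).
(i) R_nwl + R_nwt = 355.3 kip; (ii) 0.85 R_nwl + 1.5 R_nwt = 339.9 kip.
R_n = max = 355.3 kip [governs: (i)]; φR_n = 266.5 kip.

φR_n ≈ 266 kip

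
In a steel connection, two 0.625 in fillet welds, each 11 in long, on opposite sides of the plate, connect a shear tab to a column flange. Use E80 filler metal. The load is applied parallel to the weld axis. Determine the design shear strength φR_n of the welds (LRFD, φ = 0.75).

E80XX → F_EXX = 80 ksi.
Effective throat t_e = 0.707 × 0.625 = 0.4419 in.
Total length L = 22 in; A_we = 0.4419 × 22 = 9.721 in².
F_nw = 0.6 F_EXX = 0.6 × 80 = 48 ksi.
φR_n = 0.75 × 48 × 9.721 = 350 kips.

φR_n ≈ 350 kips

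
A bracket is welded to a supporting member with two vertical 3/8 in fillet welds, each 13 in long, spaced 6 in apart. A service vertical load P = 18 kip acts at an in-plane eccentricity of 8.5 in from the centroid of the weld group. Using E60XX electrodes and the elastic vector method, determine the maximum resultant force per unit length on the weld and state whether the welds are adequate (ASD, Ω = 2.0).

E60XX → F_EXX = 60 ksi.
Total weld length L_w = 26 in. Treat welds as unit-width lines.
Polar moment about centroid: J = 2[d³/12 + d(b/2)²] = 2[13³/12 + 13×3²] = 600.2 in³.
Direct shear f_v = P/L_w = 18 / 26 = 0.6923 kip/in (vertical).
Torsion M = P·e = 18 × 8.5 = 153 kip·in.
Critical point at (x, y) = (3, 6.5) from centroid. f_tx = M·y/J = 1.657 kip/in; f_ty = M·x/J = 0.7648 kip/in.
Resultant f_max = √[f_tx² + (f_v + f_ty)²] = √[1.657² + (0.6923 + 0.7648)²] = 2.207 kip/in.
Capacity per unit length: r_n/Ω = (1/2.0) × 0.6 × 60 × (0.707 × 0.375) = 4.772 kip/in.
2.207 ≤ 4.772 → adequate.

f_max ≈ 2.21 kip/in; adequate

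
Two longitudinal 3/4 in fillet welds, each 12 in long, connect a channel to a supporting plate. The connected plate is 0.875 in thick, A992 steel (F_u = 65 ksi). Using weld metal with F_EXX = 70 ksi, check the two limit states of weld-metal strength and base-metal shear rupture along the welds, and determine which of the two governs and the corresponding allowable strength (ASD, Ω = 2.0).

t_e = 0.707 × 0.75 = 0.5302 in; L = 24 in.
Weld metal: R_n/Ω = (1/2.0) × 0.6 × 70 × 0.5302 × 24 = 267.2 kips.
Base metal (shear rupture): R_n/Ω = (1/2.0) × 0.6 × 65 × 0.875 × 24 = 409.5 kips.
Governing: weld metal.

R_n/Ω ≈ 267 kips (weld metal governs)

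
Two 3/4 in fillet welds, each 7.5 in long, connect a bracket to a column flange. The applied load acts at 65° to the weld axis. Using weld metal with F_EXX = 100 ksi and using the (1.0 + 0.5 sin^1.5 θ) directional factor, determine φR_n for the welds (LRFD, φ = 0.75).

t_e = 0.707 × 0.75 = 0.5302 in; A_we = 0.5302 × 15 = 7.954 in².
Directional factor: 1.0 + 0.5 sin^1.5(65°) = 1.431.
F_nw = 0.6 × 100 × 1.431 = 85.88 ksi.
φR_n = 0.75 × 85.88 × 7.954 = 512.3 kip.

φR_n ≈ 512 kip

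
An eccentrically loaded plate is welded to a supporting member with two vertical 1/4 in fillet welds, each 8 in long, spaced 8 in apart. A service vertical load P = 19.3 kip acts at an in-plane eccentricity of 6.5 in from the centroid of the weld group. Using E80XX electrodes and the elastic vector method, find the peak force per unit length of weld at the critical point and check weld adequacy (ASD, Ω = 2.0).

f_max ≈ 3.05 kip/in; adequate

E80XX → F_EXX = 80 ksi.
Total weld length L_w = 16 in. Treat welds as unit-width lines.
Polar moment about centroid: J = 2[d³/12 + d(b/2)²] = 2[8³/12 + 8×4²] = 341.3 in³.
Direct shear f_v = P/L_w = 19.3 / 16 = 1.206 kip/in (vertical).
Torsion M = P·e = 19.3 × 6.5 = 125.45 kip·in.
Critical point at (x, y) = (4, 4) from centroid. f_tx = M·y/J = 1.47 kip/in; f_ty = M·x/J = 1.47 kip/in.
Resultant f_max = √[f_tx² + (f_v + f_ty)²] = √[1.47² + (1.206 + 1.47)²] = 3.054 kip/in.
Capacity per unit length: r_n/Ω = (1/2.0) × 0.6 × 80 × (0.707 × 0.25) = 4.242 kip/in.
3.054 ≤ 4.242 → adequate.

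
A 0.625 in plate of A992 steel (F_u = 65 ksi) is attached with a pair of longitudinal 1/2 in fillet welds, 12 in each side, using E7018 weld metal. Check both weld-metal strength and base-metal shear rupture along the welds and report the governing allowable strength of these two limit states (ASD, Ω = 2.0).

R_n/Ω ≈ 178 kip (weld metal governs)

E70XX → F_EXX = 70 ksi.
t_e = 0.707 × 0.5 = 0.3535 in; L = 24 in.
Weld metal: R_n/Ω = (1/2.0) × 0.6 × 70 × 0.3535 × 24 = 178.2 kip.
Base metal (shear rupture): R_n/Ω = (1/2.0) × 0.6 × 65 × 0.625 × 24 = 292.5 kip.
Governing: weld metal.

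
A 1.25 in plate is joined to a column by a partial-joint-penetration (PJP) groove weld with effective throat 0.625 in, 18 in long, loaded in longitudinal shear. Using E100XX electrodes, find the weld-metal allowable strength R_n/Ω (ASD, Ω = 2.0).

R_n/Ω ≈ 338 kips

E100XX → F_EXX = 100 ksi.
Effective throat (given) t_e = 0.625 in.
A_we = 0.625 × 18 = 11.25 in².
F_nw = 0.6 F_EXX = 60 ksi.
R_n/Ω = (60 × 11.25) / 2.0 = 337.5 kips.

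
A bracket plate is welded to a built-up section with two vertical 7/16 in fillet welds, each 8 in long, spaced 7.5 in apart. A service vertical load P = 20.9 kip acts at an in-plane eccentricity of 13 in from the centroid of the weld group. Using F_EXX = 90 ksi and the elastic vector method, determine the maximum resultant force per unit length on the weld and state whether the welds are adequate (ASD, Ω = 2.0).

f_max ≈ 5.77 kip/in; adequate

Total weld length L_w = 16 in. Treat welds as unit-width lines.
Polar moment about centroid: J = 2[d³/12 + d(b/2)²] = 2[8³/12 + 8×3.75²] = 310.3 in³.
Direct shear f_v = P/L_w = 20.9 / 16 = 1.306 kip/in (vertical).
Torsion M = P·e = 20.9 × 13 = 271.7 kip·in.
Critical point at (x, y) = (3.75, 4) from centroid. f_tx = M·y/J = 3.502 kip/in; f_ty = M·x/J = 3.283 kip/in.
Resultant f_max = √[f_tx² + (f_v + f_ty)²] = √[3.502² + (1.306 + 3.283)²] = 5.773 kip/in.
Capacity per unit length: r_n/Ω = (1/2.0) × 0.6 × 90 × (0.707 × 0.4375) = 8.351 kip/in.
5.773 ≤ 8.351 → adequate.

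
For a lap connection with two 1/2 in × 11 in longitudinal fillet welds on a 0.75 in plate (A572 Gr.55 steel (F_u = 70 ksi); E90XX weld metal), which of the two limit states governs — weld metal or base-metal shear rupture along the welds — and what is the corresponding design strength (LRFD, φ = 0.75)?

φR_n ≈ 315 kip (weld metal governs)

E90XX → F_EXX = 90 ksi.
t_e = 0.707 × 0.5 = 0.3535 in; L = 22 in.
Weld metal: φR_n = 0.75 × 0.6 × 90 × 0.3535 × 22 = 315 kip.
Base metal (shear rupture): φR_n = 0.75 × 0.6 × 70 × 0.75 × 22 = 519.8 kip.
Governing: weld metal.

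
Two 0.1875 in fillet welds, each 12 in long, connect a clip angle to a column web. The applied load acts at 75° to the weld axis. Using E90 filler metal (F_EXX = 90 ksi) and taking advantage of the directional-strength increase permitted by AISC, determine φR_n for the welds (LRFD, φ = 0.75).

φR_n ≈ 190 kip

t_e = 0.707 × 0.1875 = 0.1326 in; A_we = 0.1326 × 24 = 3.181 in².
Directional factor: 1.0 + 0.5 sin^1.5(75°) = 1.475.
F_nw = 0.6 × 90 × 1.475 = 79.63 ksi.
φR_n = 0.75 × 79.63 × 3.181 = 190 kip.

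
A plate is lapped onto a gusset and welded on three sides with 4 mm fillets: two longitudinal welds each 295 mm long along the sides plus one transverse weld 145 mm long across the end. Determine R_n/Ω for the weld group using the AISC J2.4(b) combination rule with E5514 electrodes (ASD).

E55XX → F_EXX = 550 MPa.
t_e = 0.707 × 4 = 2.828 mm.
R_nwl = 0.6 × 550 × 2.828 × 590 × 10⁻³ = 550.6 kN (longitudinal, 2 welds).
R_nwt = 0.6 × 550 × 2.828 × 145 × 10⁻³ = 135.3 kN (transverse, base value).
(i) R_nwl + R_nwt = 685.9 kN; (ii) 0.85 R_nwl + 1.5 R_nwt = 671 kN.
R_n = max = 685.9 kN [governs: (i)]; R_n/Ω = 343 kN.

R_n/Ω ≈ 343 kN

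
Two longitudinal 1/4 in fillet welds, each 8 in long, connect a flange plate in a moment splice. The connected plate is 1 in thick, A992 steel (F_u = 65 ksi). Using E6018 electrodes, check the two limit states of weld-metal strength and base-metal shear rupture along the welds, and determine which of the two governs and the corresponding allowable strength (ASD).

R_n/Ω ≈ 50.9 kips (weld metal governs)

E60XX → F_EXX = 60 ksi.
t_e = 0.707 × 0.25 = 0.1767 in; L = 16 in.
Weld metal: R_n/Ω = (1/2.0) × 0.6 × 60 × 0.1767 × 16 = 50.9 kips.
Base metal (shear rupture): R_n/Ω = (1/2.0) × 0.6 × 65 × 1 × 16 = 312 kips.
Governing: weld metal.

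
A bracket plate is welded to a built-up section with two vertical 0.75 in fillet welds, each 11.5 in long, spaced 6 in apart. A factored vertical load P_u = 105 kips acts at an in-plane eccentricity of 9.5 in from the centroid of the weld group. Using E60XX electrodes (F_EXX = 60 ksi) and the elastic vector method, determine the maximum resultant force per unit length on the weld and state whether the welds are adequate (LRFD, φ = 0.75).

Total weld length L_w = 23 in. Treat welds as unit-width lines.
Polar moment about centroid: J = 2[d³/12 + d(b/2)²] = 2[11.5³/12 + 11.5×3²] = 460.5 in³.
Direct shear f_v = P/L_w = 105 / 23 = 4.565 kip/in (vertical).
Torsion M = P·e = 105 × 9.5 = 997.5 kip·in.
Critical point at (x, y) = (3, 5.75) from centroid. f_tx = M·y/J = 12.46 kip/in; f_ty = M·x/J = 6.499 kip/in.
Resultant f_max = √[f_tx² + (f_v + f_ty)²] = √[12.46² + (4.565 + 6.499)²] = 16.66 kip/in.
Capacity per unit length: φr_n = 0.75 × 0.6 × 60 × (0.707 × 0.75) = 14.32 kip/in.
16.66 > 14.32 → NOT adequate.

f_max ≈ 16.7 kip/in; NOT adequate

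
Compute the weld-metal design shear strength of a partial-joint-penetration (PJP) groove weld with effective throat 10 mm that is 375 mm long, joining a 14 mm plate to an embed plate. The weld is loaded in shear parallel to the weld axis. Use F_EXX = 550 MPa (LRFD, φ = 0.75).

Effective throat (given) t_e = 10 mm.
A_we = 10 × 375 = 3750 mm².
F_nw = 0.6 F_EXX = 330 MPa.
φR_n = 0.75 × 330 × 3750 × 10⁻³ = 928.1 kN.

φR_n ≈ 928 kN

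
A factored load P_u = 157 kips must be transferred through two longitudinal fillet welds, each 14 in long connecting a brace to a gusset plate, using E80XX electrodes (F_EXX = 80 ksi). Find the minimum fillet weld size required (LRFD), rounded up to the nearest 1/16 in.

Total weld length L = 28 in.
Required throat t_e = P_u / (φ × 0.6 F_EXX × L) = 157 / (0.75 × 0.6 × 80 × 28) = 0.1558 in.
Required leg w = t_e / 0.707 = 0.2203 in → use 1/4 in.

w = 1/4 in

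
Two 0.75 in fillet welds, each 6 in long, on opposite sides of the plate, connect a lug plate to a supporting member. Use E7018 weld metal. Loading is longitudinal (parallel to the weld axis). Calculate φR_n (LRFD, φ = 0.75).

φR_n ≈ 200 kips

E70XX → F_EXX = 70 ksi.
Effective throat t_e = 0.707 × 0.75 = 0.5302 in.
Total length L = 12 in; A_we = 0.5302 × 12 = 6.363 in².
F_nw = 0.6 F_EXX = 0.6 × 70 = 42 ksi.
φR_n = 0.75 × 42 × 6.363 = 200.4 kips.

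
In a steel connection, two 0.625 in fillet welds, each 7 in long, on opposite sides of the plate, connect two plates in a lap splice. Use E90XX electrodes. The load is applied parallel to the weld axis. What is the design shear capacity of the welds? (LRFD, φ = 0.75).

φR_n ≈ 251 kip

E90XX → F_EXX = 90 ksi.
Effective throat t_e = 0.707 × 0.625 = 0.4419 in.
Total length L = 14 in; A_we = 0.4419 × 14 = 6.186 in².
F_nw = 0.6 F_EXX = 0.6 × 90 = 54 ksi.
φR_n = 0.75 × 54 × 6.186 = 250.5 kip.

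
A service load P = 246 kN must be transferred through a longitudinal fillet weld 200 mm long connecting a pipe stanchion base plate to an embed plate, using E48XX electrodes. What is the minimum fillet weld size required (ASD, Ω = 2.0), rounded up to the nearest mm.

E48XX → F_EXX = 480 MPa.
Total weld length L = 200 mm.
Required throat t_e = P × Ω / (0.6 F_EXX × L) = 246 × 2.0 / (0.6 × 480 × 200 × 10⁻³) = 8.542 mm.
Required leg w = t_e / 0.707 = 12.08 mm → use 13 mm.

w = 13 mm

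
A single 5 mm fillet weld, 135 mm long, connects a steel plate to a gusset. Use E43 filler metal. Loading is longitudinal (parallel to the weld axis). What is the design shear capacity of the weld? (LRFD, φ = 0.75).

E43XX → F_EXX = 430 MPa.
Effective throat t_e = 0.707 × 5 = 3.535 mm.
Total length L = 135 mm; A_we = 3.535 × 135 = 477.2 mm².
F_nw = 0.6 F_EXX = 0.6 × 430 = 258 MPa.
φR_n = 0.75 × 258 × 477.2 × 10⁻³ = 92.34 kN.

φR_n ≈ 92.3 kN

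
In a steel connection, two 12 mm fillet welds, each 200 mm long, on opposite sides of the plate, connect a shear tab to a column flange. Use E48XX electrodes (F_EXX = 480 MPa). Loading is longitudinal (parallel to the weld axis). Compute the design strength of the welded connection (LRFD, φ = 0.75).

φR_n ≈ 733 kN

Effective throat t_e = 0.707 × 12 = 8.484 mm.
Total length L = 400 mm; A_we = 8.484 × 400 = 3394 mm².
F_nw = 0.6 F_EXX = 0.6 × 480 = 288 MPa.
φR_n = 0.75 × 288 × 3394 × 10⁻³ = 733 kN.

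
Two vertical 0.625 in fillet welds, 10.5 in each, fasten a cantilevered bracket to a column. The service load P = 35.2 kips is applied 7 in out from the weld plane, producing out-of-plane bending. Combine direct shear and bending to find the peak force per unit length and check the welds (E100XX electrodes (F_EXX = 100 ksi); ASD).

L_w = 2 × 10.5 = 21 in; section modulus (unit throat) S = 2 × L²/6 = 36.75 in².
Direct shear f_v = P/L_w = 35.2/21 = 1.676 kip/in.
Moment M = P × e = 35.2 × 7 = 246.4 kip·in; bending f_b = M/S = 6.705 kip/in.
f_max = √(f_v² + f_b²) = √(1.676² + 6.705²) = 6.911 kip/in.
r_n/Ω = (1/2.0) × 0.6 × 100 × (0.707 × 0.625) = 13.26 kip/in → adequate.

f_max ≈ 6.91 kip/in; adequate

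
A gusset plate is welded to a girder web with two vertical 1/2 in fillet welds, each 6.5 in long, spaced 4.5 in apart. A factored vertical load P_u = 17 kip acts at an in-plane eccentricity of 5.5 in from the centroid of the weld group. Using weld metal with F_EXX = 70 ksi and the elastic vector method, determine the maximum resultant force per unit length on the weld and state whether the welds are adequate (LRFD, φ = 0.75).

Total weld length L_w = 13 in. Treat welds as unit-width lines.
Polar moment about centroid: J = 2[d³/12 + d(b/2)²] = 2[6.5³/12 + 6.5×2.25²] = 111.6 in³.
Direct shear f_v = P/L_w = 17 / 13 = 1.308 kip/in (vertical).
Torsion M = P·e = 17 × 5.5 = 93.5 kip·in.
Critical point at (x, y) = (2.25, 3.25) from centroid. f_tx = M·y/J = 2.723 kip/in; f_ty = M·x/J = 1.885 kip/in.
Resultant f_max = √[f_tx² + (f_v + f_ty)²] = √[2.723² + (1.308 + 1.885)²] = 4.197 kip/in.
Capacity per unit length: φr_n = 0.75 × 0.6 × 70 × (0.707 × 0.5) = 11.14 kip/in.
4.197 ≤ 11.14 → adequate.

f_max ≈ 4.2 kip/in; adequate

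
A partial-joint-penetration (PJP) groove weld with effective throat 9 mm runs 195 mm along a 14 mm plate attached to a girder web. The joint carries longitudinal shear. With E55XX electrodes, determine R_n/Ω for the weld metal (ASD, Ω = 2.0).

E55XX → F_EXX = 550 MPa.
Effective throat (given) t_e = 9 mm.
A_we = 9 × 195 = 1755 mm².
F_nw = 0.6 F_EXX = 330 MPa.
R_n/Ω = (330 × 1755) / 2.0 × 10⁻³ = 289.6 kN.

R_n/Ω ≈ 290 kN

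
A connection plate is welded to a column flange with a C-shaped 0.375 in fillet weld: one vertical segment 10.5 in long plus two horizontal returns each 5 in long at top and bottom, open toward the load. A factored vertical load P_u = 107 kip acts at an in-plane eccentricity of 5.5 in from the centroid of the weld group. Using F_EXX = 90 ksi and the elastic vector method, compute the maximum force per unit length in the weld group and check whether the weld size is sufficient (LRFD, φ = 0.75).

f_max ≈ 12.7 kip/in; NOT adequate

Total weld length L_w = 20.5 in. Treat welds as unit-width lines.
Centroid: x̄ = 2×5×2.5 / 20.5 = 1.22 in from the vertical weld.
Polar moment about centroid: J = I_x + I_y = [10.5³/12 + 2×5×5.25²] + [10.5×1.22² + 2(5³/12 + 5×1.28²)] = 424.9 in³.
Direct shear f_v = P/L_w = 107 / 20.5 = 5.22 kip/in (vertical).
Torsion M = P·e = 107 × 5.5 = 588.5 kip·in.
Critical point at (x, y) = (3.78, 5.25) from centroid. f_tx = M·y/J = 7.271 kip/in; f_ty = M·x/J = 5.236 kip/in.
Resultant f_max = √[f_tx² + (f_v + f_ty)²] = √[7.271² + (5.22 + 5.236)²] = 12.73 kip/in.
Capacity per unit length: φr_n = 0.75 × 0.6 × 90 × (0.707 × 0.375) = 10.74 kip/in.
12.73 > 10.74 → NOT adequate.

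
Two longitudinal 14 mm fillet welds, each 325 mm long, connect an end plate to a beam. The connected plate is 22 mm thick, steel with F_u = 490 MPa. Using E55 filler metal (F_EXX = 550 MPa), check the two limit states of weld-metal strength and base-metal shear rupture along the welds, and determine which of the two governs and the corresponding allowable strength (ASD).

R_n/Ω ≈ 1060 kN (weld metal governs)

t_e = 0.707 × 14 = 9.898 mm; L = 650 mm.
Weld metal: R_n/Ω = (1/2.0) × 0.6 × 550 × 9.898 × 650 × 10⁻³ = 1062 kN.
Base metal (shear rupture): R_n/Ω = (1/2.0) × 0.6 × 490 × 22 × 650 × 10⁻³ = 2102 kN.
Governing: weld metal.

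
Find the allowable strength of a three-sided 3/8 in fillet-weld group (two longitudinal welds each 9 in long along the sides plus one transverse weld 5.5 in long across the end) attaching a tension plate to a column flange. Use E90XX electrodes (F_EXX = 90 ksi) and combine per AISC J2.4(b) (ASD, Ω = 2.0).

R_n/Ω ≈ 169 kips

t_e = 0.707 × 0.375 = 0.2651 in.
R_nwl = 0.6 × 90 × 0.2651 × 18 = 257.7 kips (longitudinal, 2 welds).
R_nwt = 0.6 × 90 × 0.2651 × 5.5 = 78.74 kips (transverse, base value).
(i) R_nwl + R_nwt = 336.4 kips; (ii) 0.85 R_nwl + 1.5 R_nwt = 337.2 kips.
R_n = max = 337.2 kips [governs: (ii)]; R_n/Ω = 168.6 kips.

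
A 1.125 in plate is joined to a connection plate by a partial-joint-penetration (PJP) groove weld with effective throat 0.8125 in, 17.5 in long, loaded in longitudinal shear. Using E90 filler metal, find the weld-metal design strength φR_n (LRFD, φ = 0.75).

E90XX → F_EXX = 90 ksi.
Effective throat (given) t_e = 0.8125 in.
A_we = 0.8125 × 17.5 = 14.22 in².
F_nw = 0.6 F_EXX = 54 ksi.
φR_n = 0.75 × 54 × 14.22 = 575.9 kips.

φR_n ≈ 576 kips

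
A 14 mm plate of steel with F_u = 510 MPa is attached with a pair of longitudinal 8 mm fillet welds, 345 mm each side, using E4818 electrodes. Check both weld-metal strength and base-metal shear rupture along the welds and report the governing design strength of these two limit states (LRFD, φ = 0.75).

φR_n ≈ 843 kN (weld metal governs)

E48XX → F_EXX = 480 MPa.
t_e = 0.707 × 8 = 5.656 mm; L = 690 mm.
Weld metal: φR_n = 0.75 × 0.6 × 480 × 5.656 × 690 × 10⁻³ = 843 kN.
Base metal (shear rupture): φR_n = 0.75 × 0.6 × 510 × 14 × 690 × 10⁻³ = 2217 kN.
Governing: weld metal.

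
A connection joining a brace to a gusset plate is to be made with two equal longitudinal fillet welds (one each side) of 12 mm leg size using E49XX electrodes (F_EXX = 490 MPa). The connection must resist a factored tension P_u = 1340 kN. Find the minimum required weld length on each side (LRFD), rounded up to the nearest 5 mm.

Throat t_e = 0.707 × 12 = 8.484 mm.
φr_n = 0.75 × 0.6 × 490 × 8.484 × 10⁻³ = 1.871 kN/mm.
L_req = P_u / φr_n = 1340 / 1.871 = 716.3 mm total.
Per side: 716.3 / 2 = 358.2 mm.
Round up → use L = 360 mm on each side.

L = 360 mm on each side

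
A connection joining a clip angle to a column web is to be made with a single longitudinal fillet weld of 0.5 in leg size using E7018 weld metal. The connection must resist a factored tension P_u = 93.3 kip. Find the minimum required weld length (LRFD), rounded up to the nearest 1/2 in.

L = 8.5 in

E70XX → F_EXX = 70 ksi.
Throat t_e = 0.707 × 0.5 = 0.3535 in.
φr_n = 0.75 × 0.6 × 70 × 0.3535 = 11.14 kip/in.
L_req = P_u / φr_n = 93.3 / 11.14 = 8.379 in total.
Round up → use L = 8.5 in.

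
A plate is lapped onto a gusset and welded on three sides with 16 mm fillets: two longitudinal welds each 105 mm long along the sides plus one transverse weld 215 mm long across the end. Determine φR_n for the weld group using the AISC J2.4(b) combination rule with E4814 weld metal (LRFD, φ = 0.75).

φR_n ≈ 1220 kN

E48XX → F_EXX = 480 MPa.
t_e = 0.707 × 16 = 11.31 mm.
R_nwl = 0.6 × 480 × 11.31 × 210 × 10⁻³ = 684.1 kN (longitudinal, 2 welds).
R_nwt = 0.6 × 480 × 11.31 × 215 × 10⁻³ = 700.4 kN (transverse, base value).
(i) R_nwl + R_nwt = 1385 kN; (ii) 0.85 R_nwl + 1.5 R_nwt = 1632 kN.
R_n = max = 1632 kN [governs: (ii)]; φR_n = 1224 kN.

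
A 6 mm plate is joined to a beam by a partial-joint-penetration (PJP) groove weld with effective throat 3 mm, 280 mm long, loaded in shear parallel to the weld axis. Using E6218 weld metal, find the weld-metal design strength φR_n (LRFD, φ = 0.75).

E62XX → F_EXX = 620 MPa.
Effective throat (given) t_e = 3 mm.
A_we = 3 × 280 = 840 mm².
F_nw = 0.6 F_EXX = 372 MPa.
φR_n = 0.75 × 372 × 840 × 10⁻³ = 234.4 kN.

φR_n ≈ 234 kN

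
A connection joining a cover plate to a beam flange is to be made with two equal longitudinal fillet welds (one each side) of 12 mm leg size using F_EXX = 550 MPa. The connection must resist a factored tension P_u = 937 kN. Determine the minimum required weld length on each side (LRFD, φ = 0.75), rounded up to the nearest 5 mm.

L = 225 mm on each side

Throat t_e = 0.707 × 12 = 8.484 mm.
φr_n = 0.75 × 0.6 × 550 × 8.484 × 10⁻³ = 2.1 kN/mm.
L_req = P_u / φr_n = 937 / 2.1 = 446.2 mm total.
Per side: 446.2 / 2 = 223.1 mm.
Round up → use L = 225 mm on each side.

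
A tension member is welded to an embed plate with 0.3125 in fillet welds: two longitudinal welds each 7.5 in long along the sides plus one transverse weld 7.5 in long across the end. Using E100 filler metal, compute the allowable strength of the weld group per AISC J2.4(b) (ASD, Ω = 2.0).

E100XX → F_EXX = 100 ksi.
t_e = 0.707 × 0.3125 = 0.2209 in.
R_nwl = 0.6 × 100 × 0.2209 × 15 = 198.8 kips (longitudinal, 2 welds).
R_nwt = 0.6 × 100 × 0.2209 × 7.5 = 99.42 kips (transverse, base value).
(i) R_nwl + R_nwt = 298.3 kips; (ii) 0.85 R_nwl + 1.5 R_nwt = 318.1 kips.
R_n = max = 318.1 kips [governs: (ii)]; R_n/Ω = 159.1 kips.

R_n/Ω ≈ 159 kips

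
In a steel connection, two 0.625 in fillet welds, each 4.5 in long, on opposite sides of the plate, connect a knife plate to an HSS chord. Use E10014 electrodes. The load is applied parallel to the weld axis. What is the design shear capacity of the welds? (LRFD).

φR_n ≈ 179 kips

E100XX → F_EXX = 100 ksi.
Effective throat t_e = 0.707 × 0.625 = 0.4419 in.
Total length L = 9 in; A_we = 0.4419 × 9 = 3.977 in².
F_nw = 0.6 F_EXX = 0.6 × 100 = 60 ksi.
φR_n = 0.75 × 60 × 3.977 = 179 kips.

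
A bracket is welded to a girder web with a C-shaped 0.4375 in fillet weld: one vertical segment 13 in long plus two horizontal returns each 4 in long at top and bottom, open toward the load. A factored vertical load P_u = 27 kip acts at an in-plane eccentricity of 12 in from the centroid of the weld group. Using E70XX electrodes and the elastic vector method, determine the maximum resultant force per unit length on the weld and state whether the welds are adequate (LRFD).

f_max ≈ 4.97 kip/in; adequate

E70XX → F_EXX = 70 ksi.
Total weld length L_w = 21 in. Treat welds as unit-width lines.
Centroid: x̄ = 2×4×2 / 21 = 0.7619 in from the vertical weld.
Polar moment about centroid: J = I_x + I_y = [13³/12 + 2×4×6.5²] + [13×0.7619² + 2(4³/12 + 4×1.238²)] = 551.6 in³.
Direct shear f_v = P/L_w = 27 / 21 = 1.286 kip/in (vertical).
Torsion M = P·e = 27 × 12 = 324 kip·in.
Critical point at (x, y) = (3.238, 6.5) from centroid. f_tx = M·y/J = 3.818 kip/in; f_ty = M·x/J = 1.902 kip/in.
Resultant f_max = √[f_tx² + (f_v + f_ty)²] = √[3.818² + (1.286 + 1.902)²] = 4.974 kip/in.
Capacity per unit length: φr_n = 0.75 × 0.6 × 70 × (0.707 × 0.4375) = 9.743 kip/in.
4.974 ≤ 9.743 → adequate.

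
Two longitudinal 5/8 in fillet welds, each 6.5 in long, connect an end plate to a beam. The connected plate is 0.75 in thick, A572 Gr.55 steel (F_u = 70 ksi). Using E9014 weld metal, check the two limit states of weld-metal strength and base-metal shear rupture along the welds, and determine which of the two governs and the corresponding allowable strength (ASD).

R_n/Ω ≈ 155 kip (weld metal governs)

E90XX → F_EXX = 90 ksi.
t_e = 0.707 × 0.625 = 0.4419 in; L = 13 in.
Weld metal: R_n/Ω = (1/2.0) × 0.6 × 90 × 0.4419 × 13 = 155.1 kip.
Base metal (shear rupture): R_n/Ω = (1/2.0) × 0.6 × 70 × 0.75 × 13 = 204.8 kip.
Governing: weld metal.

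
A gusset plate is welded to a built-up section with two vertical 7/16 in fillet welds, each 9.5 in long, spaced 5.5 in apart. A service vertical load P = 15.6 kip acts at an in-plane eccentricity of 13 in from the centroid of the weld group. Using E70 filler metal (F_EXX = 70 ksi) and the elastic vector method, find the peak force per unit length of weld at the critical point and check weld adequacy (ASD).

Total weld length L_w = 19 in. Treat welds as unit-width lines.
Polar moment about centroid: J = 2[d³/12 + d(b/2)²] = 2[9.5³/12 + 9.5×2.75²] = 286.6 in³.
Direct shear f_v = P/L_w = 15.6 / 19 = 0.8211 kip/in (vertical).
Torsion M = P·e = 15.6 × 13 = 202.8 kip·in.
Critical point at (x, y) = (2.75, 4.75) from centroid. f_tx = M·y/J = 3.361 kip/in; f_ty = M·x/J = 1.946 kip/in.
Resultant f_max = √[f_tx² + (f_v + f_ty)²] = √[3.361² + (0.8211 + 1.946)²] = 4.354 kip/in.
Capacity per unit length: r_n/Ω = (1/2.0) × 0.6 × 70 × (0.707 × 0.4375) = 6.496 kip/in.
4.354 ≤ 6.496 → adequate.

f_max ≈ 4.35 kip/in; adequate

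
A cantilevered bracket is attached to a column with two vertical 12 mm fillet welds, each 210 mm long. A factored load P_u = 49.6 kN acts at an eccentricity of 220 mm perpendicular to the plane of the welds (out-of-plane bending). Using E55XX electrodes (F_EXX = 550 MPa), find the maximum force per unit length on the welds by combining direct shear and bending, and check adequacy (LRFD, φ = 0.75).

L_w = 2 × 210 = 420 mm; section modulus (unit throat) S = 2 × L²/6 = 14700 mm².
Direct shear f_v = P/L_w = 49.6×10³/420 = 118.1 N/mm.
Moment M = P × e = 49.6×10³ × 220 = 10912000 N·mm; bending f_b = M/S = 742.3 N/mm.
f_max = √(f_v² + f_b²) = √(118.1² + 742.3²) = 751.6 N/mm.
φr_n = 0.75 × 0.6 × 550 × (0.707 × 12) = 2100 N/mm → adequate.

f_max ≈ 752 N/mm; adequate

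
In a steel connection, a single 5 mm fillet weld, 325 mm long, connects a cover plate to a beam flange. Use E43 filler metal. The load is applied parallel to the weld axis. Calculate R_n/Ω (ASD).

R_n/Ω ≈ 148 kN

E43XX → F_EXX = 430 MPa.
Effective throat t_e = 0.707 × 5 = 3.535 mm.
Total length L = 325 mm; A_we = 3.535 × 325 = 1149 mm².
F_nw = 0.6 F_EXX = 0.6 × 430 = 258 MPa.
R_n = 258 × 1149 × 10⁻³ = 296.4 kN; R_n/Ω = 296.4/2.0 = 148.2 kN.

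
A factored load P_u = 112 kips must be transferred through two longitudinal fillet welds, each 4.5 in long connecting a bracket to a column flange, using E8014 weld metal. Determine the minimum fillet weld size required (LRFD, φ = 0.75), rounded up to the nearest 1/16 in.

w = 1/2 in

E80XX → F_EXX = 80 ksi.
Total weld length L = 9 in.
Required throat t_e = P_u / (φ × 0.6 F_EXX × L) = 112 / (0.75 × 0.6 × 80 × 9) = 0.3457 in.
Required leg w = t_e / 0.707 = 0.4889 in → use 1/2 in.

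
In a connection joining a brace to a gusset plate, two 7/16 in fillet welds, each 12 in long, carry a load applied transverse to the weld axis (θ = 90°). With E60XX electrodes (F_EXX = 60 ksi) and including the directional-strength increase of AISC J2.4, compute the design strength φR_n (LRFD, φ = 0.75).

φR_n ≈ 301 kip

t_e = 0.707 × 0.4375 = 0.3093 in; A_we = 0.3093 × 24 = 7.423 in².
Directional factor: 1.0 + 0.5 sin^1.5(90°) = 1.5.
F_nw = 0.6 × 60 × 1.5 = 54 ksi.
φR_n = 0.75 × 54 × 7.423 = 300.7 kip.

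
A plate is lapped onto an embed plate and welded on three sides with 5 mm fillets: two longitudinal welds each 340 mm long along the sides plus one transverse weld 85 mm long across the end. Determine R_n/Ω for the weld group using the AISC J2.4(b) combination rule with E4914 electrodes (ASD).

R_n/Ω ≈ 398 kN

E49XX → F_EXX = 490 MPa.
t_e = 0.707 × 5 = 3.535 mm.
R_nwl = 0.6 × 490 × 3.535 × 680 × 10⁻³ = 706.7 kN (longitudinal, 2 welds).
R_nwt = 0.6 × 490 × 3.535 × 85 × 10⁻³ = 88.34 kN (transverse, base value).
(i) R_nwl + R_nwt = 795.1 kN; (ii) 0.85 R_nwl + 1.5 R_nwt = 733.2 kN.
R_n = max = 795.1 kN [governs: (i)]; R_n/Ω = 397.5 kN.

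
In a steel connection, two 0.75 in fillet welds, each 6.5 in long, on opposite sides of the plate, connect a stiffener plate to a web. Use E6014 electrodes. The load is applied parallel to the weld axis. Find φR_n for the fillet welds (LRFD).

φR_n ≈ 186 kips

E60XX → F_EXX = 60 ksi.
Effective throat t_e = 0.707 × 0.75 = 0.5302 in.
Total length L = 13 in; A_we = 0.5302 × 13 = 6.893 in².
F_nw = 0.6 F_EXX = 0.6 × 60 = 36 ksi.
φR_n = 0.75 × 36 × 6.893 = 186.1 kips.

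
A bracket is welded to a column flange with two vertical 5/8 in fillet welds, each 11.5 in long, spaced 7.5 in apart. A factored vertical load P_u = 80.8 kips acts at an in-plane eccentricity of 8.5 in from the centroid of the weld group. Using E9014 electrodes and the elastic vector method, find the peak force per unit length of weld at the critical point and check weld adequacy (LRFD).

f_max ≈ 10.5 kip/in; adequate

E90XX → F_EXX = 90 ksi.
Total weld length L_w = 23 in. Treat welds as unit-width lines.
Polar moment about centroid: J = 2[d³/12 + d(b/2)²] = 2[11.5³/12 + 11.5×3.75²] = 576.9 in³.
Direct shear f_v = P/L_w = 80.8 / 23 = 3.513 kip/in (vertical).
Torsion M = P·e = 80.8 × 8.5 = 686.8 kip·in.
Critical point at (x, y) = (3.75, 5.75) from centroid. f_tx = M·y/J = 6.845 kip/in; f_ty = M·x/J = 4.464 kip/in.
Resultant f_max = √[f_tx² + (f_v + f_ty)²] = √[6.845² + (3.513 + 4.464)²] = 10.51 kip/in.
Capacity per unit length: φr_n = 0.75 × 0.6 × 90 × (0.707 × 0.625) = 17.9 kip/in.
10.51 ≤ 17.9 → adequate.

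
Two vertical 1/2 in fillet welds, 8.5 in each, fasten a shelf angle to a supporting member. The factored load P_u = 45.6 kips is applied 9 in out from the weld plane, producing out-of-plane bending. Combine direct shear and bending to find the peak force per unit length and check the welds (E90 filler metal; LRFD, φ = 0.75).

f_max ≈ 17.3 kip/in; NOT adequate

E90XX → F_EXX = 90 ksi.
L_w = 2 × 8.5 = 17 in; section modulus (unit throat) S = 2 × L²/6 = 24.08 in².
Direct shear f_v = P/L_w = 45.6/17 = 2.682 kip/in.
Moment M = P × e = 45.6 × 9 = 410.4 kip·in; bending f_b = M/S = 17.04 kip/in.
f_max = √(f_v² + f_b²) = √(2.682² + 17.04²) = 17.25 kip/in.
φr_n = 0.75 × 0.6 × 90 × (0.707 × 0.5) = 14.32 kip/in → NOT adequate.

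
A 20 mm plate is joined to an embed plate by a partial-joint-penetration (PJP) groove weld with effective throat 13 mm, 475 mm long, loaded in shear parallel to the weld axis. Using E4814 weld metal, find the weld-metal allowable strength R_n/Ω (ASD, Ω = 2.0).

R_n/Ω ≈ 889 kN

E48XX → F_EXX = 480 MPa.
Effective throat (given) t_e = 13 mm.
A_we = 13 × 475 = 6175 mm².
F_nw = 0.6 F_EXX = 288 MPa.
R_n/Ω = (288 × 6175) / 2.0 × 10⁻³ = 889.2 kN.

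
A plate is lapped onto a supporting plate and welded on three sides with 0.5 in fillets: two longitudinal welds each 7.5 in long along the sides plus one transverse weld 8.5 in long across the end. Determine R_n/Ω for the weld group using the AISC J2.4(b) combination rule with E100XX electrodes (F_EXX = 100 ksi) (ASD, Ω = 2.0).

R_n/Ω ≈ 270 kips

t_e = 0.707 × 0.5 = 0.3535 in.
R_nwl = 0.6 × 100 × 0.3535 × 15 = 318.1 kips (longitudinal, 2 welds).
R_nwt = 0.6 × 100 × 0.3535 × 8.5 = 180.3 kips (transverse, base value).
(i) R_nwl + R_nwt = 498.4 kips; (ii) 0.85 R_nwl + 1.5 R_nwt = 540.9 kips.
R_n = max = 540.9 kips [governs: (ii)]; R_n/Ω = 270.4 kips.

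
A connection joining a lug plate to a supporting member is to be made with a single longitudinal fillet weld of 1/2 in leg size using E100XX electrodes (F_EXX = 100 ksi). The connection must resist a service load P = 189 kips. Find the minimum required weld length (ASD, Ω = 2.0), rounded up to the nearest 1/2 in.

Throat t_e = 0.707 × 0.5 = 0.3535 in.
r_n/Ω = (0.6 × 100 × 0.3535) / 2.0 = 10.6 kip/in.
L_req = P / (r_n/Ω) = 189 / 10.6 = 17.82 in total.
Round up → use L = 18 in.

L = 18 in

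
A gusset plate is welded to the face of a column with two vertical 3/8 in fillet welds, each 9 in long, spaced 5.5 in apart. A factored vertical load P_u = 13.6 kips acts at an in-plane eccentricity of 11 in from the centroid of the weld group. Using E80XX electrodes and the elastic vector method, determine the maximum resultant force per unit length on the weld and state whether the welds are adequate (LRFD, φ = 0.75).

f_max ≈ 3.52 kip/in; adequate

E80XX → F_EXX = 80 ksi.
Total weld length L_w = 18 in. Treat welds as unit-width lines.
Polar moment about centroid: J = 2[d³/12 + d(b/2)²] = 2[9³/12 + 9×2.75²] = 257.6 in³.
Direct shear f_v = P/L_w = 13.6 / 18 = 0.7556 kip/in (vertical).
Torsion M = P·e = 13.6 × 11 = 149.6 kip·in.
Critical point at (x, y) = (2.75, 4.5) from centroid. f_tx = M·y/J = 2.613 kip/in; f_ty = M·x/J = 1.597 kip/in.
Resultant f_max = √[f_tx² + (f_v + f_ty)²] = √[2.613² + (0.7556 + 1.597)²] = 3.516 kip/in.
Capacity per unit length: φr_n = 0.75 × 0.6 × 80 × (0.707 × 0.375) = 9.544 kip/in.
3.516 ≤ 9.544 → adequate.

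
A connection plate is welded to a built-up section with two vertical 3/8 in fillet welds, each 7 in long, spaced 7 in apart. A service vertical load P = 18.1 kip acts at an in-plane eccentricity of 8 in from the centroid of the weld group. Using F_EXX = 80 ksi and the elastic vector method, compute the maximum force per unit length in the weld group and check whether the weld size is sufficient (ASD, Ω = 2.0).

Total weld length L_w = 14 in. Treat welds as unit-width lines.
Polar moment about centroid: J = 2[d³/12 + d(b/2)²] = 2[7³/12 + 7×3.5²] = 228.7 in³.
Direct shear f_v = P/L_w = 18.1 / 14 = 1.293 kip/in (vertical).
Torsion M = P·e = 18.1 × 8 = 144.8 kip·in.
Critical point at (x, y) = (3.5, 3.5) from centroid. f_tx = M·y/J = 2.216 kip/in; f_ty = M·x/J = 2.216 kip/in.
Resultant f_max = √[f_tx² + (f_v + f_ty)²] = √[2.216² + (1.293 + 2.216)²] = 4.15 kip/in.
Capacity per unit length: r_n/Ω = (1/2.0) × 0.6 × 80 × (0.707 × 0.375) = 6.363 kip/in.
4.15 ≤ 6.363 → adequate.

f_max ≈ 4.15 kip/in; adequate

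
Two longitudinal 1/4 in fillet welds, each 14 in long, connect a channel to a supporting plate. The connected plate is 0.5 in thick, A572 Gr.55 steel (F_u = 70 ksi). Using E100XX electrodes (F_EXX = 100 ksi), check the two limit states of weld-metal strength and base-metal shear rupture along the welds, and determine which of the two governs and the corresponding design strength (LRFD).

φR_n ≈ 223 kips (weld metal governs)

t_e = 0.707 × 0.25 = 0.1767 in; L = 28 in.
Weld metal: φR_n = 0.75 × 0.6 × 100 × 0.1767 × 28 = 222.7 kips.
Base metal (shear rupture): φR_n = 0.75 × 0.6 × 70 × 0.5 × 28 = 441 kips.
Governing: weld metal.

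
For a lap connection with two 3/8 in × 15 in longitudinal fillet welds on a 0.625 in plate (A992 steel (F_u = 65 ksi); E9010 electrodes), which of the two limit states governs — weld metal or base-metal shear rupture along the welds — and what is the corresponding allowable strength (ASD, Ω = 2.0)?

E90XX → F_EXX = 90 ksi.
t_e = 0.707 × 0.375 = 0.2651 in; L = 30 in.
Weld metal: R_n/Ω = (1/2.0) × 0.6 × 90 × 0.2651 × 30 = 214.8 kip.
Base metal (shear rupture): R_n/Ω = (1/2.0) × 0.6 × 65 × 0.625 × 30 = 365.6 kip.
Governing: weld metal.

R_n/Ω ≈ 215 kip (weld metal governs)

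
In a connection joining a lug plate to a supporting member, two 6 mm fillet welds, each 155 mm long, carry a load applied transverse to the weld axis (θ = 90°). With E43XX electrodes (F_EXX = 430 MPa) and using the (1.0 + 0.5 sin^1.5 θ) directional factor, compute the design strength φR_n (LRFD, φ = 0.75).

φR_n ≈ 382 kN

t_e = 0.707 × 6 = 4.242 mm; A_we = 4.242 × 310 = 1315 mm².
Directional factor: 1.0 + 0.5 sin^1.5(90°) = 1.5.
F_nw = 0.6 × 430 × 1.5 = 387 MPa.
φR_n = 0.75 × 387 × 1315 × 10⁻³ = 381.7 kN.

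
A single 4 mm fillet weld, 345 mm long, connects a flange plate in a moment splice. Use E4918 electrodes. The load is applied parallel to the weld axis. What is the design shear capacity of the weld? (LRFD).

φR_n ≈ 215 kN

E49XX → F_EXX = 490 MPa.
Effective throat t_e = 0.707 × 4 = 2.828 mm.
Total length L = 345 mm; A_we = 2.828 × 345 = 975.7 mm².
F_nw = 0.6 F_EXX = 0.6 × 490 = 294 MPa.
φR_n = 0.75 × 294 × 975.7 × 10⁻³ = 215.1 kN.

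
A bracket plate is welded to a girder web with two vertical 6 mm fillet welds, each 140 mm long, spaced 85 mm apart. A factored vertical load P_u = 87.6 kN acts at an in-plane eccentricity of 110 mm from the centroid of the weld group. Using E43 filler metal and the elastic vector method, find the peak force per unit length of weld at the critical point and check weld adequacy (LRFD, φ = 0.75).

E43XX → F_EXX = 430 MPa.
Total weld length L_w = 280 mm. Treat welds as unit-width lines.
Polar moment about centroid: J = 2[d³/12 + d(b/2)²] = 2[140³/12 + 140×42.5²] = 963100 mm³.
Direct shear f_v = P/L_w = 87.6×10³ / 280 = 312.9 N/mm (vertical).
Torsion M = P·e = 87.6×10³ × 110 = 9636000 N·mm.
Critical point at (x, y) = (42.5, 70) from centroid. f_tx = M·y/J = 700.4 N/mm; f_ty = M·x/J = 425.2 N/mm.
Resultant f_max = √[f_tx² + (f_v + f_ty)²] = √[700.4² + (312.9 + 425.2)²] = 1017 N/mm.
Capacity per unit length: φr_n = 0.75 × 0.6 × 430 × (0.707 × 6) = 820.8 N/mm.
1017 > 820.8 → NOT adequate.

f_max ≈ 1020 N/mm; NOT adequate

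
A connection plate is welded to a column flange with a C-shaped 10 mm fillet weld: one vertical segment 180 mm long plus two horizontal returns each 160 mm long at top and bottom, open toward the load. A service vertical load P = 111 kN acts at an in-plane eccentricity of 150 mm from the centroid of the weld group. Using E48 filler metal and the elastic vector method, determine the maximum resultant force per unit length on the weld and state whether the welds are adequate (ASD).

f_max ≈ 708 N/mm; adequate

E48XX → F_EXX = 480 MPa.
Total weld length L_w = 500 mm. Treat welds as unit-width lines.
Centroid: x̄ = 2×160×80 / 500 = 51.2 mm from the vertical weld.
Polar moment about centroid: J = I_x + I_y = [180³/12 + 2×160×90²] + [180×51.2² + 2(160³/12 + 160×28.8²)] = 4498000 mm³.
Direct shear f_v = P/L_w = 111×10³ / 500 = 222 N/mm (vertical).
Torsion M = P·e = 111×10³ × 150 = 16650000 N·mm.
Critical point at (x, y) = (108.8, 90) from centroid. f_tx = M·y/J = 333.2 N/mm; f_ty = M·x/J = 402.7 N/mm.
Resultant f_max = √[f_tx² + (f_v + f_ty)²] = √[333.2² + (222 + 402.7)²] = 708 N/mm.
Capacity per unit length: r_n/Ω = (1/2.0) × 0.6 × 480 × (0.707 × 10) = 1018 N/mm.
708 ≤ 1018 → adequate.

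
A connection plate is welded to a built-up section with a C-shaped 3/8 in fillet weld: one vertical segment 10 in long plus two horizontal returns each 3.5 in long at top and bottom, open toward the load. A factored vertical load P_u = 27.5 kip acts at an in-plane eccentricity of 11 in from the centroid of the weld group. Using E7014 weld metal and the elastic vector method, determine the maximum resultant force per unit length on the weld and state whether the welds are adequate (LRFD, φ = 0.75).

E70XX → F_EXX = 70 ksi.
Total weld length L_w = 17 in. Treat welds as unit-width lines.
Centroid: x̄ = 2×3.5×1.75 / 17 = 0.7206 in from the vertical weld.
Polar moment about centroid: J = I_x + I_y = [10³/12 + 2×3.5×5²] + [10×0.7206² + 2(3.5³/12 + 3.5×1.029²)] = 278.1 in³.
Direct shear f_v = P/L_w = 27.5 / 17 = 1.618 kip/in (vertical).
Torsion M = P·e = 27.5 × 11 = 302.5 kip·in.
Critical point at (x, y) = (2.779, 5) from centroid. f_tx = M·y/J = 5.439 kip/in; f_ty = M·x/J = 3.023 kip/in.
Resultant f_max = √[f_tx² + (f_v + f_ty)²] = √[5.439² + (1.618 + 3.023)²] = 7.15 kip/in.
Capacity per unit length: φr_n = 0.75 × 0.6 × 70 × (0.707 × 0.375) = 8.351 kip/in.
7.15 ≤ 8.351 → adequate.

f_max ≈ 7.15 kip/in; adequate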